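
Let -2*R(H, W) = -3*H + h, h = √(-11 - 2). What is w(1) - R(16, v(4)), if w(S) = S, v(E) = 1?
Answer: -23 + I*√13/2 ≈ -23.0 + 1.8028*I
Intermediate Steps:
h = I*√13 (h = √(-13) = I*√13 ≈ 3.6056*I)
R(H, W) = 3*H/2 - I*√13/2 (R(H, W) = -(-3*H + I*√13)/2 = 3*H/2 - I*√13/2)
w(1) - R(16, v(4)) = 1 - ((3/2)*16 - I*√13/2) = 1 - (24 - I*√13/2) = 1 + (-24 + I*√13/2) = -23 + I*√13/2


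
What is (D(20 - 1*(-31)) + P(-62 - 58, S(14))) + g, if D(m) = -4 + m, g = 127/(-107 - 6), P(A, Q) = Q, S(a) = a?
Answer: 6766/113 ≈ 59.876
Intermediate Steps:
g = -127/113 (g = 127/(-113) = -1/113*127 = -127/113 ≈ -1.1239)
(D(20 - 1*(-31)) + P(-62 - 58, S(14))) + g = ((-4 + (20 - 1*(-31))) + 14) - 127/113 = ((-4 + (20 + 31)) + 14) - 127/113 = ((-4 + 51) + 14) - 127/113 = (47 + 14) - 127/113 = 61 - 127/113 = 6766/113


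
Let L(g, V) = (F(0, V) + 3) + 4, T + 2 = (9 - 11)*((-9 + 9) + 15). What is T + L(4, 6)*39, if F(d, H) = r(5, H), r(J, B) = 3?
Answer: 358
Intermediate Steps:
F(d, H) = 3
T = -32 (T = -2 + (9 - 11)*((-9 + 9) + 15) = -2 - 2*(0 + 15) = -2 - 2*15 = -2 - 30 = -32)
L(g, V) = 10 (L(g, V) = (3 + 3) + 4 = 6 + 4 = 10)
T + L(4, 6)*39 = -32 + 10*39 = -32 + 390 = 358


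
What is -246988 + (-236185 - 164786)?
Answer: -647959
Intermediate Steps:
-246988 + (-236185 - 164786) = -246988 - 400971 = -647959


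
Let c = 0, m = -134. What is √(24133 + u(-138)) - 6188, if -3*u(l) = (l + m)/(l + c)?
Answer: -6188 + √114894085/69 ≈ -6032.7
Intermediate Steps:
u(l) = -(-134 + l)/(3*l) (u(l) = -(l - 134)/(3*(l + 0)) = -(-134 + l)/(3*l))
√(24133 + u(-138)) - 6188 = √(24133 + (⅓)*(134 - 1*(-138))/(-138)) - 6188 = √(24133 + (⅓)*(-1/138)*(134 + 138)) - 6188 = √(24133 + (⅓)*(-1/138)*272) - 6188 = √(24133 - 136/207) - 6188 = √(4995395/207) - 6188 = √114894085/69 - 6188 = -6188 + √114894085/69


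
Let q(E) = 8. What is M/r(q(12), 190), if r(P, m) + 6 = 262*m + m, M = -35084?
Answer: -8771/12491 ≈ -0.70219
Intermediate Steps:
r(P, m) = -6 + 263*m (r(P, m) = -6 + (262*m + m) = -6 + 263*m)
M/r(q(12), 190) = -35084/(-6 + 263*190) = -35084/(-6 + 49970) = -35084/49964 = -35084*1/49964 = -8771/12491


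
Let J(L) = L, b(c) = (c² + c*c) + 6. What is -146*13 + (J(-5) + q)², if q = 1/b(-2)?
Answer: -367247/196 ≈ -1873.7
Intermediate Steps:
b(c) = 6 + 2*c² (b(c) = (c² + c²) + 6 = 2*c² + 6 = 6 + 2*c²)
q = 1/14 (q = 1/(6 + 2*(-2)²) = 1/(6 + 2*4) = 1/(6 + 8) = 1/14 ≈ 0.071429)
-146*13 + (J(-5) + q)² = -146*13 + (-5 + 1/14)² = -1898 + (-69/14)² = -1898 + 4761/196 = -367247/196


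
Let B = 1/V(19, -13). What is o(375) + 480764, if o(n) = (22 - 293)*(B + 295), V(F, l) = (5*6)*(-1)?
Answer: 12024841/30 ≈ 4.0083e+5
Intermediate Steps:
V(F, l) = -30 (V(F, l) = 30*(-1) = -30)
B = -1/30 (B = 1/(-30) = -1/30 ≈ -0.033333)
o(n) = -2398079/30 (o(n) = (22 - 293)*(-1/30 + 295) = -271*8849/30 = -2398079/30)
o(375) + 480764 = -2398079/30 + 480764 = 12024841/30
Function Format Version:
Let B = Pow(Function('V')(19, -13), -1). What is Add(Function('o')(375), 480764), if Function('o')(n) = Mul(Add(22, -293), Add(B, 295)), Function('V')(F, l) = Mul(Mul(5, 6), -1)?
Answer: Rational(12024841, 30) ≈ 4.0083e+5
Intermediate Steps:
Function('V')(F, l) = -30 (Function('V')(F, l) = Mul(30, -1) = -30)
B = Rational(-1, 30) (B = Pow(-30, -1) = Rational(-1, 30) ≈ -0.033333)
Function('o')(n) = Rational(-2398079, 30) (Function('o')(n) = Mul(Add(22, -293), Add(Rational(-1, 30), 295)) = Mul(-271, Rational(8849, 30)) = Rational(-2398079, 30))
Add(Function('o')(375), 480764) = Add(Rational(-2398079, 30), 480764) = Rational(12024841, 30)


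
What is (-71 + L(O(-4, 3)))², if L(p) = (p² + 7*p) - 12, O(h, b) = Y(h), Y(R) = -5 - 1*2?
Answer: 6889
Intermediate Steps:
Y(R) = -7 (Y(R) = -5 - 2 = -7)
O(h, b) = -7
L(p) = -12 + p² + 7*p
(-71 + L(O(-4, 3)))² = (-71 + (-12 + (-7)² + 7*(-7)))² = (-71 + (-12 + 49 - 49))² = (-71 - 12)² = (-83)² = 6889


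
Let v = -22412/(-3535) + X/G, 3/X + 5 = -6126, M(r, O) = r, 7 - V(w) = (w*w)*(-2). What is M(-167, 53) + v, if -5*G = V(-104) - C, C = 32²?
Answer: -2050896362832/12765447065 ≈ -160.66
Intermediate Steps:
C = 1024
V(w) = 7 + 2*w² (V(w) = 7 - w*w*(-2) = 7 - w²*(-2) = 7 - (-2)*w² = 7 + 2*w²)
X = -3/6131 (X = 3/(-5 - 6126) = 3/(-6131) = 3*(-1/6131) = -3/6131 ≈ -0.00048932)
G = -4123 (G = -((7 + 2*(-104)²) - 1*1024)/5 = -((7 + 2*10816) - 1024)/5 = -((7 + 21632) - 1024)/5 = -(21639 - 1024)/5 = -⅕*20615 = -4123)
v = 80933297023/12765447065 (v = -22412/(-3535) - 3/6131/(-4123) = -22412*(-1/3535) - 3/6131*(-1/4123) = 22412/3535 + 3/25278113 = 80933297023/12765447065 ≈ 6.3400)
M(-167, 53) + v = -167 + 80933297023/12765447065 = -2050896362832/12765447065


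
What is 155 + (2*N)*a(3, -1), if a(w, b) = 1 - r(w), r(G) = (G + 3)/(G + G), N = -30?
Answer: 155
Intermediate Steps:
r(G) = (3 + G)/(2*G) (r(G) = (3 + G)/((2*G)) = (3 + G)*(1/(2*G)) = (3 + G)/(2*G))
a(w, b) = 1 - (3 + w)/(2*w)
155 + (2*N)*a(3, -1) = 155 + (2*(-30))*((½)*(-3 + 3)/3) = 155 - 30*0/3 = 155 - 60*0 = 155 + 0 = 155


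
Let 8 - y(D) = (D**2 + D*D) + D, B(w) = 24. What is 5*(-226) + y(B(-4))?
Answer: -2298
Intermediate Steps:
y(D) = 8 - D - 2*D**2 (y(D) = 8 - ((D**2 + D*D) + D) = 8 - ((D**2 + D**2) + D) = 8 - (2*D**2 + D) = 8 - (D + 2*D**2) = 8 + (-D - 2*D**2) = 8 - D - 2*D**2)
5*(-226) + y(B(-4)) = 5*(-226) + (8 - 1*24 - 2*24**2) = -1130 + (8 - 24 - 2*576) = -1130 + (8 - 24 - 1152) = -1130 - 1168 = -2298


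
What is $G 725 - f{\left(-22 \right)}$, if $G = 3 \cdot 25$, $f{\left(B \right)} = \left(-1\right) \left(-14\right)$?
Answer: $54361$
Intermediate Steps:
$f{\left(B \right)} = 14$
$G = 75$
$G 725 - f{\left(-22 \right)} = 75 \cdot 725 - 14 = 54375 - 14 = 54361$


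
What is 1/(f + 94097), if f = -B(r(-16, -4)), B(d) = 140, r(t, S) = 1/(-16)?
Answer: 1/93957 ≈ 1.0643e-5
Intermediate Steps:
r(t, S) = -1/16
f = -140 (f = -1*140 = -140)
1/(f + 94097) = 1/(-140 + 94097) = 1/93957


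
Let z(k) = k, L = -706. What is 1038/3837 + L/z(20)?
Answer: -448027/12790 ≈ -35.029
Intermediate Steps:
1038/3837 + L/z(20) = 1038/3837 - 706/20 = 1038*(1/3837) - 706*1/20 = 346/1279 - 353/10 = -448027/12790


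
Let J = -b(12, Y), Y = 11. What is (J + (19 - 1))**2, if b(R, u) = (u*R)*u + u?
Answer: 2088025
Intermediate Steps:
b(R, u) = u + R*u**2 (b(R, u) = (R*u)*u + u = R*u**2 + u = u + R*u**2)
J = -1463 (J = -11*(1 + 12*11) = -11*(1 + 132) = -11*133 = -1*1463 = -1463)
(J + (19 - 1))**2 = (-1463 + (19 - 1))**2 = (-1463 + 18)**2 = (-1445)**2 = 2088025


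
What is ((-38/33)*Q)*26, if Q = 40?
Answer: -39520/33 ≈ -1197.6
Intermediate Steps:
((-38/33)*Q)*26 = (-38/33*40)*26 = (-38*1/33*40)*26 = -38/33*40*26 = -1520/33*26 = -39520/33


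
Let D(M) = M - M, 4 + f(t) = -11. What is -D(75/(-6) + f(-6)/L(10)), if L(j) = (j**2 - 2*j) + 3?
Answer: 0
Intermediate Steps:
f(t) = -15 (f(t) = -4 - 11 = -15)
L(j) = 3 + j**2 - 2*j
D(M) = 0
-D(75/(-6) + f(-6)/L(10)) = -1*0 = 0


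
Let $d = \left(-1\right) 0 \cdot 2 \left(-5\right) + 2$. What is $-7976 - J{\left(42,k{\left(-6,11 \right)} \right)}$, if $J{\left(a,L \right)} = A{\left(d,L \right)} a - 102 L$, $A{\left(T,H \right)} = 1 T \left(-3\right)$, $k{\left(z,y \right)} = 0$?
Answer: $-7724$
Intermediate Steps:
$d = 2$ ($d = 0 \cdot 2 \left(-5\right) + 2 = 0 \left(-5\right) + 2 = 0 + 2 = 2$)
$A{\left(T,H \right)} = - 3 T$ ($A{\left(T,H \right)} = T \left(-3\right) = - 3 T$)
$J{\left(a,L \right)} = - 102 L - 6 a$ ($J{\left(a,L \right)} = \left(-3\right) 2 a - 102 L = - 6 a - 102 L = - 102 L - 6 a$)
$-7976 - J{\left(42,k{\left(-6,11 \right)} \right)} = -7976 - \left(\left(-102\right) 0 - 252\right) = -7976 - \left(0 - 252\right) = -7976 - -252 = -7976 + 252 = -7724$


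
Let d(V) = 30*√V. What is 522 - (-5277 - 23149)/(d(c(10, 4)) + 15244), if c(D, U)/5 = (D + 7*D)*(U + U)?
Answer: 15029010467/28687442 - 2131950*√2/14343721 ≈ 523.68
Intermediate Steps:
c(D, U) = 80*D*U (c(D, U) = 5*((D + 7*D)*(U + U)) = 5*((8*D)*(2*U)) = 5*(16*D*U) = 80*D*U)
522 - (-5277 - 23149)/(d(c(10, 4)) + 15244) = 522 - (-5277 - 23149)/(30*√(80*10*4) + 15244) = 522 - (-28426)/(30*√3200 + 15244) = 522 - (-28426)/(30*(40*√2) + 15244) = 522 - (-28426)/(1200*√2 + 15244) = 522 - (-28426)/(15244 + 1200*√2) = 522 + 28426/(15244 + 1200*√2)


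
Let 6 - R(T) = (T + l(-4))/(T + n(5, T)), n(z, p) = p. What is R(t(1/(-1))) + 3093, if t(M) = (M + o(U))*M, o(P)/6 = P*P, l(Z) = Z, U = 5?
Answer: 923349/298 ≈ 3098.5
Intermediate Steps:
o(P) = 6*P**2 (o(P) = 6*(P*P) = 6*P**2)
t(M) = M*(150 + M) (t(M) = (M + 6*5**2)*M = (M + 6*25)*M = (M + 150)*M = (150 + M)*M = M*(150 + M))
R(T) = 6 - (-4 + T)/(2*T) (R(T) = 6 - (T - 4)/(T + T) = 6 - (-4 + T)/(2*T))
R(t(1/(-1))) + 3093 = (11/2 + 2/(((150 + 1/(-1))/(-1)))) + 3093 = (11/2 + 2/((-(150 - 1)))) + 3093 = (11/2 + 2/((-1*149))) + 3093 = (11/2 + 2/(-149)) + 3093 = (11/2 + 2*(-1/149)) + 3093 = (11/2 - 2/149) + 3093 = 1635/298 + 3093 = 923349/298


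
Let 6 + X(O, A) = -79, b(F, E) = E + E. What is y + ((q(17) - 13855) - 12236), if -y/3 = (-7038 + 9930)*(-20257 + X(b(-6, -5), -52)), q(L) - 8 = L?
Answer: 176461126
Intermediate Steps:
b(F, E) = 2*E
q(L) = 8 + L
X(O, A) = -85 (X(O, A) = -6 - 79 = -85)
y = 176487192 (y = -3*(-7038 + 9930)*(-20257 - 85) = -8676*(-20342) = -3*(-58829064) = 176487192)
y + ((q(17) - 13855) - 12236) = 176487192 + (((8 + 17) - 13855) - 12236) = 176487192 + ((25 - 13855) - 12236) = 176487192 + (-13830 - 12236) = 176487192 - 26066 = 176461126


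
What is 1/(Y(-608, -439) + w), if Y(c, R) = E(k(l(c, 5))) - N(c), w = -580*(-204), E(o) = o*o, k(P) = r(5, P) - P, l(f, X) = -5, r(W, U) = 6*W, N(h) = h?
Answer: 1/120153 ≈ 8.3227e-6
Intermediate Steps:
k(P) = 30 - P (k(P) = 6*5 - P = 30 - P)
E(o) = o²
w = 118320
Y(c, R) = 1225 - c (Y(c, R) = (30 - 1*(-5))² - c = (30 + 5)² - c = 35² - c = 1225 - c)
1/(Y(-608, -439) + w) = 1/((1225 - 1*(-608)) + 118320) = 1/((1225 + 608) + 118320) = 1/(1833 + 118320) = 1/120153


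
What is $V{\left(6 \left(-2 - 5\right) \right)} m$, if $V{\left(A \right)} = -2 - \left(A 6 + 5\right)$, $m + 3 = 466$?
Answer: $113435$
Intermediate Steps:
$m = 463$ ($m = -3 + 466 = 463$)
$V{\left(A \right)} = -7 - 6 A$ ($V{\left(A \right)} = -2 - \left(6 A + 5\right) = -2 - \left(5 + 6 A\right) = -7 - 6 A$)
$V{\left(6 \left(-2 - 5\right) \right)} m = \left(-7 - 6 \cdot 6 \left(-2 - 5\right)\right) 463 = \left(-7 - 6 \cdot 6 \left(-7\right)\right) 463 = \left(-7 - -252\right) 463 = \left(-7 + 252\right) 463 = 245 \cdot 463 = 113435$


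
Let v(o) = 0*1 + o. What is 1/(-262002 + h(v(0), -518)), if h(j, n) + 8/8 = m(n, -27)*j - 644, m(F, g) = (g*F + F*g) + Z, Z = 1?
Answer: -1/262647 ≈ -3.8074e-6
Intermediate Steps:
m(F, g) = 1 + 2*F*g (m(F, g) = (g*F + F*g) + 1 = (F*g + F*g) + 1 = 2*F*g + 1 = 1 + 2*F*g)
v(o) = o (v(o) = 0 + o = o)
h(j, n) = -645 + j*(1 - 54*n) (h(j, n) = -1 + ((1 + 2*n*(-27))*j - 644) = -1 + ((1 - 54*n)*j - 644) = -1 + (j*(1 - 54*n) - 644) = -1 + (-644 + j*(1 - 54*n)) = -645 + j*(1 - 54*n))
1/(-262002 + h(v(0), -518)) = 1/(-262002 + (-645 + 0*(1 - 54*(-518)))) = 1/(-262002 + (-645 + 0*(1 + 27972))) = 1/(-262002 + (-645 + 0*27973)) = 1/(-262002 + (-645 + 0)) = 1/(-262002 - 645) = 1/(-262647) = -1/262647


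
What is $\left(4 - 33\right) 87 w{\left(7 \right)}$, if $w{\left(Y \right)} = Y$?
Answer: $-17661$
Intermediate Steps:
$\left(4 - 33\right) 87 w{\left(7 \right)} = \left(4 - 33\right) 87 \cdot 7 = \left(-29\right) 87 \cdot 7 = \left(-2523\right) 7 = -17661$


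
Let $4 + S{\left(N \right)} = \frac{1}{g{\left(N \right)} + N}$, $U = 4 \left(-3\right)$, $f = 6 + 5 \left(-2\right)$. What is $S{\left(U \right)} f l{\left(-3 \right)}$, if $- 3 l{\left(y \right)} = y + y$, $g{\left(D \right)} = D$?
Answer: $\frac{97}{3} \approx 32.333$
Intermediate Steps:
$f = -4$ ($f = 6 - 10 = -4$)
$l{\left(y \right)} = - \frac{2 y}{3}$ ($l{\left(y \right)} = - \frac{y + y}{3} = - \frac{2 y}{3}$)
$U = -12$
$S{\left(N \right)} = -4 + \frac{1}{2 N}$ ($S{\left(N \right)} = -4 + \frac{1}{N + N} = -4 + \frac{1}{2 N}$)
$S{\left(U \right)} f l{\left(-3 \right)} = \left(-4 + \frac{1}{2 \left(-12\right)}\right) \left(-4\right) \left(\left(- \frac{2}{3}\right) \left(-3\right)\right) = \left(-4 + \frac{1}{2} \left(- \frac{1}{12}\right)\right) \left(-4\right) 2 = \left(-4 - \frac{1}{24}\right) \left(-4\right) 2 = \left(- \frac{97}{24}\right) \left(-4\right) 2 = \frac{97}{6} \cdot 2 = \frac{97}{3}$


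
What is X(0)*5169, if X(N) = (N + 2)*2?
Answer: 20676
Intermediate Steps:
X(N) = 4 + 2*N (X(N) = (2 + N)*2 = 4 + 2*N)
X(0)*5169 = (4 + 2*0)*5169 = (4 + 0)*5169 = 4*5169 = 20676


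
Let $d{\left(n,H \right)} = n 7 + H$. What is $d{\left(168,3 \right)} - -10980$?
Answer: $12159$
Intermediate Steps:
$d{\left(n,H \right)} = H + 7 n$ ($d{\left(n,H \right)} = 7 n + H = H + 7 n$)
$d{\left(168,3 \right)} - -10980 = \left(3 + 7 \cdot 168\right) - -10980 = \left(3 + 1176\right) + 10980 = 1179 + 10980 = 12159$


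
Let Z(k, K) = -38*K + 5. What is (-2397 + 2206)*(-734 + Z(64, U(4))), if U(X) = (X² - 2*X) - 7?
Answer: 146497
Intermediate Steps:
U(X) = -7 + X² - 2*X
Z(k, K) = 5 - 38*K
(-2397 + 2206)*(-734 + Z(64, U(4))) = (-2397 + 2206)*(-734 + (5 - 38*(-7 + 4² - 2*4))) = -191*(-734 + (5 - 38*(-7 + 16 - 8))) = -191*(-734 + (5 - 38*1)) = -191*(-734 + (5 - 38)) = -191*(-734 - 33) = -191*(-767) = 146497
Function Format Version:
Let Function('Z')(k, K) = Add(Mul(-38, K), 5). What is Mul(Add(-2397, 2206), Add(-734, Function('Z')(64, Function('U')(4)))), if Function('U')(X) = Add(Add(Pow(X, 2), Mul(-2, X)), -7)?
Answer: 146497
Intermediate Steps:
Function('U')(X) = Add(-7, Pow(X, 2), Mul(-2, X))
Function('Z')(k, K) = Add(5, Mul(-38, K))
Mul(Add(-2397, 2206), Add(-734, Function('Z')(64, Function('U')(4)))) = Mul(Add(-2397, 2206), Add(-734, Add(5, Mul(-38, Add(-7, Pow(4, 2), Mul(-2, 4)))))) = Mul(-191, Add(-734, Add(5, Mul(-38, Add(-7, 16, -8))))) = Mul(-191, Add(-734, Add(5, Mul(-38, 1)))) = Mul(-191, Add(-734, Add(5, -38))) = Mul(-191, Add(-734, -33)) = Mul(-191, -767) = 146497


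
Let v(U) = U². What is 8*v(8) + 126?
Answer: 638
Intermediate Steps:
8*v(8) + 126 = 8*8² + 126 = 8*64 + 126 = 512 + 126 = 638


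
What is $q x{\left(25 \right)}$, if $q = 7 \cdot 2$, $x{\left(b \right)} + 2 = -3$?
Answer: $-70$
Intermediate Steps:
$x{\left(b \right)} = -5$ ($x{\left(b \right)} = -2 - 3 = -5$)
$q = 14$
$q x{\left(25 \right)} = 14 \left(-5\right) = -70$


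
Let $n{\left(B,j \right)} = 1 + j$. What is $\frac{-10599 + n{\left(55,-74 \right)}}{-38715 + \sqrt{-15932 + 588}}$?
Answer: $\frac{413166480}{1498866569} + \frac{42688 i \sqrt{959}}{1498866569} \approx 0.27565 + 0.00088197 i$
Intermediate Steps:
$\frac{-10599 + n{\left(55,-74 \right)}}{-38715 + \sqrt{-15932 + 588}} = \frac{-10599 + \left(1 - 74\right)}{-38715 + \sqrt{-15932 + 588}} = \frac{-10599 - 73}{-38715 + \sqrt{-15344}} = - \frac{10672}{-38715 + 4 i \sqrt{959}}$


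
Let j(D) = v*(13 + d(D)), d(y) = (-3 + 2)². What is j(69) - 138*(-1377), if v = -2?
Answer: 189998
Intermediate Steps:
d(y) = 1 (d(y) = (-1)² = 1)
j(D) = -28 (j(D) = -2*(13 + 1) = -2*14 = -28)
j(69) - 138*(-1377) = -28 - 138*(-1377) = -28 + 190026 = 189998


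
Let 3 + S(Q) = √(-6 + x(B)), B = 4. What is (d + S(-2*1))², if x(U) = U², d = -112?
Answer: (115 - √10)² ≈ 12508.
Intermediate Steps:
S(Q) = -3 + √10 (S(Q) = -3 + √(-6 + 4²) = -3 + √(-6 + 16) = -3 + √10)
(d + S(-2*1))² = (-112 + (-3 + √10))² = (-115 + √10)²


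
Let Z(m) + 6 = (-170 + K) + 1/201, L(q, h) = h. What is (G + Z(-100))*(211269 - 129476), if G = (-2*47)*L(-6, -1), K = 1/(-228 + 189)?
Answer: -5843291920/871 ≈ -6.7087e+6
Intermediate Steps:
K = -1/39 (K = 1/(-39) = -1/39 ≈ -0.025641)
Z(m) = -153314/871 (Z(m) = -6 + ((-170 - 1/39) + 1/201) = -6 + (-6631/39 + 1/201) = -6 - 148088/871 = -153314/871)
G = 94 (G = -2*47*(-1) = -94*(-1) = 94)
(G + Z(-100))*(211269 - 129476) = (94 - 153314/871)*(211269 - 129476) = -71440/871*81793 = -5843291920/871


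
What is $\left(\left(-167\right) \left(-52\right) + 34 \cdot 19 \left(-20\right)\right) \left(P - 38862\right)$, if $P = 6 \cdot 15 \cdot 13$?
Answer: $159663312$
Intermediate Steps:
$P = 1170$ ($P = 90 \cdot 13 = 1170$)
$\left(\left(-167\right) \left(-52\right) + 34 \cdot 19 \left(-20\right)\right) \left(P - 38862\right) = \left(\left(-167\right) \left(-52\right) + 34 \cdot 19 \left(-20\right)\right) \left(1170 - 38862\right) = \left(8684 + 646 \left(-20\right)\right) \left(-37692\right) = \left(8684 - 12920\right) \left(-37692\right) = \left(-4236\right) \left(-37692\right) = 159663312$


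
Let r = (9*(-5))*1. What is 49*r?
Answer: -2205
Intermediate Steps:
r = -45 (r = -45*1 = -45)
49*r = 49*(-45) = -2205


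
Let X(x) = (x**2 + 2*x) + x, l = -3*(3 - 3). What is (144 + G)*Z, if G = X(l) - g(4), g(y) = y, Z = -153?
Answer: -21420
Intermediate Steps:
l = 0 (l = -3*0 = 0)
X(x) = x**2 + 3*x
G = -4 (G = 0*(3 + 0) - 1*4 = 0*3 - 4 = 0 - 4 = -4)
(144 + G)*Z = (144 - 4)*(-153) = 140*(-153) = -21420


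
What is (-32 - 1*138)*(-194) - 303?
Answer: 32677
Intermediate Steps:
(-32 - 1*138)*(-194) - 303 = (-32 - 138)*(-194) - 303 = -170*(-194) - 303 = 32980 - 303 = 32677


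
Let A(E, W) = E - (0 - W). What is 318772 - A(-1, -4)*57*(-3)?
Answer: 317917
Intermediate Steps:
A(E, W) = E + W (A(E, W) = E - (-1)*W = E + W)
318772 - A(-1, -4)*57*(-3) = 318772 - (-1 - 4)*57*(-3) = 318772 - (-5*57)*(-3) = 318772 - (-285)*(-3) = 318772 - 1*855 = 318772 - 855 = 317917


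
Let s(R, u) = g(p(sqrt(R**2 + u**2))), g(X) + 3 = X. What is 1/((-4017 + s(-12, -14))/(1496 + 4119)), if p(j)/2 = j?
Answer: -1128615/807952 - 1123*sqrt(85)/807952 ≈ -1.4097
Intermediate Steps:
p(j) = 2*j
g(X) = -3 + X
s(R, u) = -3 + 2*sqrt(R**2 + u**2)
1/((-4017 + s(-12, -14))/(1496 + 4119)) = 1/((-4017 + (-3 + 2*sqrt((-12)**2 + (-14)**2)))/(1496 + 4119)) = 1/((-4017 + (-3 + 2*sqrt(144 + 196)))/5615) = 1/((-4017 + (-3 + 2*sqrt(340)))*(1/5615)) = 1/((-4017 + (-3 + 2*(2*sqrt(85))))*(1/5615)) = 1/((-4017 + (-3 + 4*sqrt(85)))*(1/5615)) = 1/((-4020 + 4*sqrt(85))*(1/5615)) = 1/(-804/1123 + 4*sqrt(85)/5615)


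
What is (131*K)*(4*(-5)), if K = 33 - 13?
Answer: -52400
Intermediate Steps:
K = 20
(131*K)*(4*(-5)) = (131*20)*(4*(-5)) = 2620*(-20) = -52400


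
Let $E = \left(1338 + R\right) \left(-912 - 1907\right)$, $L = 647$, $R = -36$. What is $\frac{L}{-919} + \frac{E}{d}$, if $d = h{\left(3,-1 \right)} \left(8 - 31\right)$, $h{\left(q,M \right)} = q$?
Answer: $\frac{1124331993}{21137} \approx 53193.0$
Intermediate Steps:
$d = -69$ ($d = 3 \left(8 - 31\right) = 3 \left(-23\right) = -69$)
$E = -3670338$ ($E = \left(1338 - 36\right) \left(-912 - 1907\right) = 1302 \left(-2819\right) = -3670338$)
$\frac{L}{-919} + \frac{E}{d} = \frac{647}{-919} - \frac{3670338}{-69} = 647 \left(- \frac{1}{919}\right) - - \frac{1223446}{23} = - \frac{647}{919} + \frac{1223446}{23} = \frac{1124331993}{21137}$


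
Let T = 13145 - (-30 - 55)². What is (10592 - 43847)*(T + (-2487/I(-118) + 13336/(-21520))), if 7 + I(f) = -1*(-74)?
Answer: -7051123368531/36046 ≈ -1.9561e+8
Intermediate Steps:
I(f) = 67 (I(f) = -7 - 1*(-74) = -7 + 74 = 67)
T = 5920 (T = 13145 - 1*(-85)² = 13145 - 1*7225 = 13145 - 7225 = 5920)
(10592 - 43847)*(T + (-2487/I(-118) + 13336/(-21520))) = (10592 - 43847)*(5920 + (-2487/67 + 13336/(-21520))) = -33255*(5920 + (-2487*1/67 + 13336*(-1/21520))) = -33255*(5920 + (-2487/67 - 1667/2690)) = -33255*(5920 - 6801719/180230) = -33255*1060159881/180230 = -7051123368531/36046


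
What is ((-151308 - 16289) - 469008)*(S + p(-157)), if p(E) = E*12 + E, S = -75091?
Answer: 49102616860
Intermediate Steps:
p(E) = 13*E (p(E) = 12*E + E = 13*E)
((-151308 - 16289) - 469008)*(S + p(-157)) = ((-151308 - 16289) - 469008)*(-75091 + 13*(-157)) = (-167597 - 469008)*(-75091 - 2041) = -636605*(-77132) = 49102616860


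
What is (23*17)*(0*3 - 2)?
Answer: -782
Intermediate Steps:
(23*17)*(0*3 - 2) = 391*(0 - 2) = 391*(-2) = -782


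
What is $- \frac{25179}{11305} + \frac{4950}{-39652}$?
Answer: $- \frac{75311247}{32018990} \approx -2.3521$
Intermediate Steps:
$- \frac{25179}{11305} + \frac{4950}{-39652} = \left(-25179\right) \frac{1}{11305} + 4950 \left(- \frac{1}{39652}\right) = - \frac{3597}{1615} - \frac{2475}{19826} = - \frac{75311247}{32018990}$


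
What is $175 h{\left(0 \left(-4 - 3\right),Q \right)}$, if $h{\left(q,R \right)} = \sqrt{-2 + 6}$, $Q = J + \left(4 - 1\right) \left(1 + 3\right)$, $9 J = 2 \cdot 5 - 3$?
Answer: $350$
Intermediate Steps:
$J = \frac{7}{9}$ ($J = \frac{2 \cdot 5 - 3}{9} = \frac{10 - 3}{9} = \frac{1}{9} \cdot 7 = \frac{7}{9} \approx 0.77778$)
$Q = \frac{115}{9}$ ($Q = \frac{7}{9} + \left(4 - 1\right) \left(1 + 3\right) = \frac{7}{9} + 3 \cdot 4 = \frac{7}{9} + 12 = \frac{115}{9} \approx 12.778$)
$h{\left(q,R \right)} = 2$ ($h{\left(q,R \right)} = \sqrt{4} = 2$)
$175 h{\left(0 \left(-4 - 3\right),Q \right)} = 175 \cdot 2 = 350$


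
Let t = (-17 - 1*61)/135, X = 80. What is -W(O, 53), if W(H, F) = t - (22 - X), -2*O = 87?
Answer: -2584/45 ≈ -57.422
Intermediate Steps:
O = -87/2 (O = -1/2*87 = -87/2 ≈ -43.500)
t = -26/45 (t = (-17 - 61)*(1/135) = -78*1/135 = -26/45 ≈ -0.57778)
W(H, F) = 2584/45 (W(H, F) = -26/45 - (22 - 1*80) = -26/45 - (22 - 80) = -26/45 - 1*(-58) = -26/45 + 58 = 2584/45)
-W(O, 53) = -1*2584/45 = -2584/45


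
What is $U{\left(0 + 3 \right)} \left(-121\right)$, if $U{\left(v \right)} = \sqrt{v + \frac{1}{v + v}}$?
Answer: $- \frac{121 \sqrt{114}}{6} \approx -215.32$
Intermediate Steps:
$U{\left(v \right)} = \sqrt{v + \frac{1}{2 v}}$
$U{\left(0 + 3 \right)} \left(-121\right) = \frac{\sqrt{\frac{2}{0 + 3} + 4 \left(0 + 3\right)}}{2} \left(-121\right) = \frac{\sqrt{\frac{2}{3} + 4 \cdot 3}}{2} \left(-121\right) = \frac{\sqrt{2 \cdot \frac{1}{3} + 12}}{2} \left(-121\right) = \frac{\sqrt{\frac{2}{3} + 12}}{2} \left(-121\right) = \frac{\sqrt{\frac{38}{3}}}{2} \left(-121\right) = \frac{\frac{1}{3} \sqrt{114}}{2} \left(-121\right) = \frac{\sqrt{114}}{6} \left(-121\right) = - \frac{121 \sqrt{114}}{6}$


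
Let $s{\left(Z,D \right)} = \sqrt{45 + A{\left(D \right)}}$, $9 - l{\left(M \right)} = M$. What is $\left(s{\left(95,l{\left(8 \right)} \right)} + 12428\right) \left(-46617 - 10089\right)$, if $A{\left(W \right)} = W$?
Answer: $-704742168 - 56706 \sqrt{46} \approx -7.0513 \cdot 10^{8}$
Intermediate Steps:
$l{\left(M \right)} = 9 - M$
$s{\left(Z,D \right)} = \sqrt{45 + D}$
$\left(s{\left(95,l{\left(8 \right)} \right)} + 12428\right) \left(-46617 - 10089\right) = \left(\sqrt{45 + \left(9 - 8\right)} + 12428\right) \left(-46617 - 10089\right) = \left(\sqrt{45 + \left(9 - 8\right)} + 12428\right) \left(-56706\right) = \left(\sqrt{45 + 1} + 12428\right) \left(-56706\right) = \left(\sqrt{46} + 12428\right) \left(-56706\right) = \left(12428 + \sqrt{46}\right) \left(-56706\right) = -704742168 - 56706 \sqrt{46}$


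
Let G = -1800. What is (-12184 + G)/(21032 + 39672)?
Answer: -437/1897 ≈ -0.23036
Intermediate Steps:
(-12184 + G)/(21032 + 39672) = (-12184 - 1800)/(21032 + 39672) = -13984/60704 = -13984*1/60704 = -437/1897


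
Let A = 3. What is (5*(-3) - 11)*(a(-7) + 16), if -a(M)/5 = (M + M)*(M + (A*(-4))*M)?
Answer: -140556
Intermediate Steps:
a(M) = 110*M**2 (a(M) = -5*(M + M)*(M + (3*(-4))*M) = -5*2*M*(M - 12*M) = -5*2*M*(-11*M) = -(-110)*M**2 = 110*M**2)
(5*(-3) - 11)*(a(-7) + 16) = (5*(-3) - 11)*(110*(-7)**2 + 16) = (-15 - 11)*(110*49 + 16) = -26*(5390 + 16) = -26*5406 = -140556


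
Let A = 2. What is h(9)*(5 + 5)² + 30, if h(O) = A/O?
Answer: 470/9 ≈ 52.222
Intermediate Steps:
h(O) = 2/O
h(9)*(5 + 5)² + 30 = (2/9)*(5 + 5)² + 30 = (2*(⅑))*10² + 30 = (2/9)*100 + 30 = 200/9 + 30 = 470/9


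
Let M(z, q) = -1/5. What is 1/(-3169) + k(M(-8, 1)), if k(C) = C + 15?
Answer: 234501/15845 ≈ 14.800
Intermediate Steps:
M(z, q) = -⅕ (M(z, q) = -1*⅕ = -⅕)
k(C) = 15 + C
1/(-3169) + k(M(-8, 1)) = 1/(-3169) + (15 - ⅕) = -1/3169 + 74/5 = 234501/15845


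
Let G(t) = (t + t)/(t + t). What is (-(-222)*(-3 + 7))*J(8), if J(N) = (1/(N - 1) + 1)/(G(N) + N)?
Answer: 2368/21 ≈ 112.76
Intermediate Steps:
G(t) = 1 (G(t) = (2*t)/((2*t)) = (2*t)*(1/(2*t)) = 1)
J(N) = (1 + 1/(-1 + N))/(1 + N) (J(N) = (1/(N - 1) + 1)/(1 + N) = (1/(-1 + N) + 1)/(1 + N) = (1 + 1/(-1 + N))/(1 + N))
(-(-222)*(-3 + 7))*J(8) = (-(-222)*(-3 + 7))*(8/(-1 + 8**2)) = (-(-222)*4)*(8/(-1 + 64)) = (-111*(-8))*(8/63) = 888*(8*(1/63)) = 888*(8/63) = 2368/21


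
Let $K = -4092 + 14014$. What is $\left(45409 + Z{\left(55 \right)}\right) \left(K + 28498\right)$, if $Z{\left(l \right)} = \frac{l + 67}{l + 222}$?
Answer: $\frac{483262704300}{277} \approx 1.7446 \cdot 10^{9}$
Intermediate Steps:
$Z{\left(l \right)} = \frac{67 + l}{222 + l}$
$K = 9922$
$\left(45409 + Z{\left(55 \right)}\right) \left(K + 28498\right) = \left(45409 + \frac{67 + 55}{222 + 55}\right) \left(9922 + 28498\right) = \left(45409 + \frac{1}{277} \cdot 122\right) 38420 = \left(45409 + \frac{122}{277}\right) 38420 = \frac{12578415}{277} \cdot 38420 = \frac{483262704300}{277}$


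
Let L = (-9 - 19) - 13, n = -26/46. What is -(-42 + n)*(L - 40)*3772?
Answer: -13005036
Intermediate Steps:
n = -13/23 (n = -26*1/46 = -13/23 ≈ -0.56522)
L = -41 (L = -28 - 13 = -41)
-(-42 + n)*(L - 40)*3772 = -(-42 - 13/23)*(-41 - 40)*3772 = -(-979)*(-81)/23*3772 = -1*79299/23*3772 = -79299/23*3772 = -13005036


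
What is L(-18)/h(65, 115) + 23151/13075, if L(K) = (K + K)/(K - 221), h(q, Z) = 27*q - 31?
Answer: 2384879034/1346842675 ≈ 1.7707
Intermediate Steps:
h(q, Z) = -31 + 27*q
L(K) = 2*K/(-221 + K) (L(K) = (2*K)/(-221 + K) = 2*K/(-221 + K))
L(-18)/h(65, 115) + 23151/13075 = (2*(-18)/(-221 - 18))/(-31 + 27*65) + 23151/13075 = (2*(-18)/(-239))/(-31 + 1755) + 23151*(1/13075) = (2*(-18)*(-1/239))/1724 + 23151/13075 = (36/239)*(1/1724) + 23151/13075 = 9/103009 + 23151/13075 = 2384879034/1346842675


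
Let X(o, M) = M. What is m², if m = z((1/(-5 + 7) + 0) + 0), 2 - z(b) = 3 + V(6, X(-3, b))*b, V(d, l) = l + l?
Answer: 9/4 ≈ 2.2500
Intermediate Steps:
V(d, l) = 2*l
z(b) = -1 - 2*b² (z(b) = 2 - (3 + (2*b)*b) = 2 - (3 + 2*b²) = 2 + (-3 - 2*b²) = -1 - 2*b²)
m = -3/2 (m = -1 - 2*((1/(-5 + 7) + 0) + 0)² = -1 - 2*((1/2 + 0) + 0)² = -1 - 2*((½ + 0) + 0)² = -1 - 2*(½ + 0)² = -1 - 2*(½)² = -1 - 2*¼ = -1 - ½ = -3/2 ≈ -1.5000)
m² = (-3/2)² = 9/4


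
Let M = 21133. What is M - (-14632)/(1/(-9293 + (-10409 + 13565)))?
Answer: -89775451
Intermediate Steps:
M - (-14632)/(1/(-9293 + (-10409 + 13565))) = 21133 - (-14632)/(1/(-9293 + (-10409 + 13565))) = 21133 - (-14632)/(1/(-9293 + 3156)) = 21133 - (-14632)/(1/(-6137)) = 21133 - (-14632)/(-1/6137) = 21133 - (-14632)*(-6137) = 21133 - 1*89796584 = 21133 - 89796584 = -89775451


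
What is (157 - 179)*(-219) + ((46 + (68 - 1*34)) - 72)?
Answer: 4826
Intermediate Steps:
(157 - 179)*(-219) + ((46 + (68 - 1*34)) - 72) = -22*(-219) + ((46 + (68 - 34)) - 72) = 4818 + ((46 + 34) - 72) = 4818 + (80 - 72) = 4818 + 8 = 4826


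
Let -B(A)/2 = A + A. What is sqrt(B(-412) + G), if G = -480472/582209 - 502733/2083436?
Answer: sqrt(605806898917620877545538753)/606497595062 ≈ 40.582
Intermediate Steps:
B(A) = -4*A (B(A) = -2*(A + A) = -4*A)
G = -1293728338989/1212995190124 (G = -480472*1/582209 - 502733*1/2083436 = -480472/582209 - 502733/2083436 = -1293728338989/1212995190124 ≈ -1.0666)
sqrt(B(-412) + G) = sqrt(-4*(-412) - 1293728338989/1212995190124) = sqrt(1648 - 1293728338989/1212995190124) = sqrt(1997722344985363/1212995190124) = sqrt(605806898917620877545538753)/606497595062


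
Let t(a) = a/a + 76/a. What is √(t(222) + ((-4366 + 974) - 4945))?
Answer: I*√102703638/111 ≈ 91.3*I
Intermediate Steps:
t(a) = 1 + 76/a
√(t(222) + ((-4366 + 974) - 4945)) = √((76 + 222)/222 + ((-4366 + 974) - 4945)) = √((1/222)*298 + (-3392 - 4945)) = √(149/111 - 8337) = √(-925258/111) = I*√102703638/111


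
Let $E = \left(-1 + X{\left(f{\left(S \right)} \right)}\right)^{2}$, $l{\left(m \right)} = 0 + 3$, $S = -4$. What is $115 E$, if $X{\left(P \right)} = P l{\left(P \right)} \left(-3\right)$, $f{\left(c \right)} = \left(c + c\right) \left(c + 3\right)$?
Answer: $612835$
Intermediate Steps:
$f{\left(c \right)} = 2 c \left(3 + c\right)$
$l{\left(m \right)} = 3$
$X{\left(P \right)} = - 9 P$ ($X{\left(P \right)} = P 3 \left(-3\right) = 3 P \left(-3\right) = - 9 P$)
$E = 5329$ ($E = \left(-1 - 9 \cdot 2 \left(-4\right) \left(3 - 4\right)\right)^{2} = \left(-1 - 9 \cdot 2 \left(-4\right) \left(-1\right)\right)^{2} = \left(-1 - 72\right)^{2} = \left(-73\right)^{2} = 5329$)
$115 E = 115 \cdot 5329 = 612835$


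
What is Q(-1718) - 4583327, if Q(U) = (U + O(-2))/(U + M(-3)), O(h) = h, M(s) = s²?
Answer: -7832904123/1709 ≈ -4.5833e+6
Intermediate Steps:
Q(U) = (-2 + U)/(9 + U) (Q(U) = (U - 2)/(U + (-3)²) = (-2 + U)/(U + 9) = (-2 + U)/(9 + U))
Q(-1718) - 4583327 = (-2 - 1718)/(9 - 1718) - 4583327 = -1720/(-1709) - 4583327 = -1/1709*(-1720) - 4583327 = 1720/1709 - 4583327 = -7832904123/1709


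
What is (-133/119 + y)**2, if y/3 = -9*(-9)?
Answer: 16908544/289 ≈ 58507.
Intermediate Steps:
y = 243 (y = 3*(-9*(-9)) = 3*81 = 243)
(-133/119 + y)**2 = (-133/119 + 243)**2 = (-133*1/119 + 243)**2 = (-19/17 + 243)**2 = (4112/17)**2 = 16908544/289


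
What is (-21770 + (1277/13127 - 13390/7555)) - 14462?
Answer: -718691212663/19834897 ≈ -36234.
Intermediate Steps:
(-21770 + (1277/13127 - 13390/7555)) - 14462 = (-21770 + (1277*(1/13127) - 13390*1/7555)) - 14462 = (-21770 + (1277/13127 - 2678/1511)) - 14462 = (-21770 - 33224559/19834897) - 14462 = -431838932249/19834897 - 14462 = -718691212663/19834897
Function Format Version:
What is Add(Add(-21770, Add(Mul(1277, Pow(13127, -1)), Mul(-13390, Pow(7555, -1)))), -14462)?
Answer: Rational(-718691212663, 19834897) ≈ -36234.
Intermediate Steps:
Add(Add(-21770, Add(Mul(1277, Pow(13127, -1)), Mul(-13390, Pow(7555, -1)))), -14462) = Add(Add(-21770, Add(Mul(1277, Rational(1, 13127)), Mul(-13390, Rational(1, 7555)))), -14462) = Add(Add(-21770, Add(Rational(1277, 13127), Rational(-2678, 1511))), -14462) = Add(Add(-21770, Rational(-33224559, 19834897)), -14462) = Add(Rational(-431838932249, 19834897), -14462) = Rational(-718691212663, 19834897)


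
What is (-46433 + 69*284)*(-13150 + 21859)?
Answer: -233723433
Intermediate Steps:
(-46433 + 69*284)*(-13150 + 21859) = (-46433 + 19596)*8709 = -26837*8709 = -233723433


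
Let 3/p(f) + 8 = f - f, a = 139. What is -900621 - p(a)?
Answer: -7204965/8 ≈ -9.0062e+5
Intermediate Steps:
p(f) = -3/8 (p(f) = 3/(-8 + (f - f)) = 3/(-8 + 0) = 3/(-8) = 3*(-⅛) = -3/8)
-900621 - p(a) = -900621 - 1*(-3/8) = -900621 + 3/8 = -7204965/8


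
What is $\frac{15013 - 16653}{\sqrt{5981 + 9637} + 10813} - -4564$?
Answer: $\frac{533538288644}{116905351} + \frac{1640 \sqrt{15618}}{116905351} \approx 4563.9$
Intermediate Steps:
$\frac{15013 - 16653}{\sqrt{5981 + 9637} + 10813} - -4564 = - \frac{1640}{\sqrt{15618} + 10813} + 4564 = - \frac{1640}{10813 + \sqrt{15618}} + 4564 = 4564 - \frac{1640}{10813 + \sqrt{15618}}$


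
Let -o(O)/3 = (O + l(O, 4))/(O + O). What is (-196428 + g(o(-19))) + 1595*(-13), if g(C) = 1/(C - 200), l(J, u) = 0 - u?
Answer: -1665423085/7669 ≈ -2.1716e+5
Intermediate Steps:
l(J, u) = -u
o(O) = -3*(-4 + O)/(2*O) (o(O) = -3*(O - 1*4)/(O + O) = -3*(O - 4)/(2*O) = -3*(-4 + O)*1/(2*O) = -3*(-4 + O)/(2*O))
g(C) = 1/(-200 + C)
(-196428 + g(o(-19))) + 1595*(-13) = (-196428 + 1/(-200 + (-3/2 + 6/(-19)))) + 1595*(-13) = (-196428 + 1/(-200 + (-3/2 + 6*(-1/19)))) - 20735 = (-196428 + 1/(-200 + (-3/2 - 6/19))) - 20735 = (-196428 + 1/(-200 - 69/38)) - 20735 = (-196428 + 1/(-7669/38)) - 20735 = (-196428 - 38/7669) - 20735 = -1506406370/7669 - 20735 = -1665423085/7669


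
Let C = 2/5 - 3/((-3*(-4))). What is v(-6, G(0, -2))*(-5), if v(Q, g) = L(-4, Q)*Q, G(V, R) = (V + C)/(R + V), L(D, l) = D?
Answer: -120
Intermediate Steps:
C = 3/20 (C = 2*(⅕) - 3/12 = ⅖ - 3*1/12 = ⅖ - ¼ = 3/20 ≈ 0.15000)
G(V, R) = (3/20 + V)/(R + V) (G(V, R) = (V + 3/20)/(R + V) = (3/20 + V)/(R + V))
v(Q, g) = -4*Q
v(-6, G(0, -2))*(-5) = -4*(-6)*(-5) = 24*(-5) = -120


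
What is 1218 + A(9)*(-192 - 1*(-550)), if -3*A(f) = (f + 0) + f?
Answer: -930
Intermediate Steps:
A(f) = -2*f/3 (A(f) = -((f + 0) + f)/3 = -(f + f)/3 = -2*f/3)
1218 + A(9)*(-192 - 1*(-550)) = 1218 + (-⅔*9)*(-192 - 1*(-550)) = 1218 - 6*(-192 + 550) = 1218 - 6*358 = 1218 - 2148 = -930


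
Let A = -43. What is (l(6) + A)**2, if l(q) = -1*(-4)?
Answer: 1521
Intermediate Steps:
l(q) = 4
(l(6) + A)**2 = (4 - 43)**2 = (-39)**2 = 1521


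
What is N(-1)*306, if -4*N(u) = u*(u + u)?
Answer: -153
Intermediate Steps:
N(u) = -u**2/2 (N(u) = -u*(u + u)/4 = -u*2*u/4 = -u**2/2)
N(-1)*306 = -1/2*(-1)**2*306 = -1/2*1*306 = -1/2*306 = -153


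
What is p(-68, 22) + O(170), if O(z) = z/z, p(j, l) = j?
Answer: -67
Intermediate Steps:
O(z) = 1
p(-68, 22) + O(170) = -68 + 1 = -67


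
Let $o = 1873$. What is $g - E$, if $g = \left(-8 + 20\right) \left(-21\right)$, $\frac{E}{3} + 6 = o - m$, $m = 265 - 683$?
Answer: $-7107$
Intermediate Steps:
$m = -418$
$E = 6855$ ($E = -18 + 3 \left(1873 - -418\right) = -18 + 3 \left(1873 + 418\right) = -18 + 3 \cdot 2291 = -18 + 6873 = 6855$)
$g = -252$ ($g = 12 \left(-21\right) = -252$)
$g - E = -252 - 6855 = -7107$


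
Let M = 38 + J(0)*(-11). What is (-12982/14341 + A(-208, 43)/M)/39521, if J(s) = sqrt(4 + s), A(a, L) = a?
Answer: -199415/566770661 ≈ -0.00035184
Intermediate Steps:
M = 16 (M = 38 + sqrt(4 + 0)*(-11) = 38 + sqrt(4)*(-11) = 38 + 2*(-11) = 38 - 22 = 16)
(-12982/14341 + A(-208, 43)/M)/39521 = (-12982/14341 - 208/16)/39521 = (-12982*1/14341 - 208*1/16)*(1/39521) = (-12982/14341 - 13)*(1/39521) = -199415/14341*1/39521 = -199415/566770661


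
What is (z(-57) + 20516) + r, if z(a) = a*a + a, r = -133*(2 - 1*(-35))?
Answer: 18787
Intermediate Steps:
r = -4921 (r = -133*(2 + 35) = -133*37 = -4921)
z(a) = a + a² (z(a) = a² + a = a + a²)
(z(-57) + 20516) + r = (-57*(1 - 57) + 20516) - 4921 = (-57*(-56) + 20516) - 4921 = (3192 + 20516) - 4921 = 23708 - 4921 = 18787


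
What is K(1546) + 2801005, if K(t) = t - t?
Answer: 2801005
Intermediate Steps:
K(t) = 0
K(1546) + 2801005 = 0 + 2801005 = 2801005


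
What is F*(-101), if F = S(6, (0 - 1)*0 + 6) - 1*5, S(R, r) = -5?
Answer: 1010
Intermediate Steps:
F = -10 (F = -5 - 1*5 = -5 - 5 = -10)
F*(-101) = -10*(-101) = 1010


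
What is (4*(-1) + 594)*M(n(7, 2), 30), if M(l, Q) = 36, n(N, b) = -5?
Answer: 21240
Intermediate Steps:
(4*(-1) + 594)*M(n(7, 2), 30) = (4*(-1) + 594)*36 = (-4 + 594)*36 = 590*36 = 21240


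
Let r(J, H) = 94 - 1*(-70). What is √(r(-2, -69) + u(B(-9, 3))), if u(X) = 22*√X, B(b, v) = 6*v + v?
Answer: √(164 + 22*√21) ≈ 16.273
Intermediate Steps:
r(J, H) = 164 (r(J, H) = 94 + 70 = 164)
B(b, v) = 7*v
√(r(-2, -69) + u(B(-9, 3))) = √(164 + 22*√(7*3)) = √(164 + 22*√21)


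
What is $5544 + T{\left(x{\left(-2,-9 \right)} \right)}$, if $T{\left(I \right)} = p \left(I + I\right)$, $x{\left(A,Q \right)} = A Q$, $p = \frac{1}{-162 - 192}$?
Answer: $\frac{327090}{59} \approx 5543.9$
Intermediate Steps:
$p = - \frac{1}{354}$ ($p = \frac{1}{-354} = - \frac{1}{354} \approx -0.0028249$)
$T{\left(I \right)} = - \frac{I}{177}$ ($T{\left(I \right)} = - \frac{I + I}{354} = - \frac{2 I}{354} = - \frac{I}{177}$)
$5544 + T{\left(x{\left(-2,-9 \right)} \right)} = 5544 - \frac{\left(-2\right) \left(-9\right)}{177} = 5544 - \frac{6}{59} = \frac{327090}{59}$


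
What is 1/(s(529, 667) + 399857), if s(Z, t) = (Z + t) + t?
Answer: 1/401720 ≈ 2.4893e-6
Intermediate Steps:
s(Z, t) = Z + 2*t
1/(s(529, 667) + 399857) = 1/((529 + 2*667) + 399857) = 1/((529 + 1334) + 399857) = 1/(1863 + 399857) = 1/401720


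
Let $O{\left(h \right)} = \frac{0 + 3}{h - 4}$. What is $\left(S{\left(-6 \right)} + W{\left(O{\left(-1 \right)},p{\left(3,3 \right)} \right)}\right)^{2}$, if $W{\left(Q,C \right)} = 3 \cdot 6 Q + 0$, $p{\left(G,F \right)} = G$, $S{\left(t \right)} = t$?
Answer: $\frac{7056}{25} \approx 282.24$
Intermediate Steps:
$O{\left(h \right)} = \frac{3}{-4 + h}$
$W{\left(Q,C \right)} = 18 Q$ ($W{\left(Q,C \right)} = 18 Q + 0 = 18 Q$)
$\left(S{\left(-6 \right)} + W{\left(O{\left(-1 \right)},p{\left(3,3 \right)} \right)}\right)^{2} = \left(-6 + 18 \frac{3}{-4 - 1}\right)^{2} = \left(-6 + 18 \frac{3}{-5}\right)^{2} = \left(-6 + 18 \cdot 3 \left(- \frac{1}{5}\right)\right)^{2} = \left(-6 + 18 \left(- \frac{3}{5}\right)\right)^{2} = \left(-6 - \frac{54}{5}\right)^{2} = \left(- \frac{84}{5}\right)^{2} = \frac{7056}{25}$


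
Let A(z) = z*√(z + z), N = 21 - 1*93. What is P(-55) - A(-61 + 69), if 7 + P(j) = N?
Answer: -111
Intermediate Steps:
N = -72 (N = 21 - 93 = -72)
P(j) = -79 (P(j) = -7 - 72 = -79)
A(z) = √2*z^(3/2) (A(z) = z*√(2*z) = z*(√2*√z) = √2*z^(3/2))
P(-55) - A(-61 + 69) = -79 - √2*(-61 + 69)^(3/2) = -79 - √2*8^(3/2) = -79 - √2*16*√2 = -79 - 1*32 = -79 - 32 = -111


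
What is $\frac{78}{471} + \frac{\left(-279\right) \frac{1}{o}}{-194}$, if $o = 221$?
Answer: $\frac{1158527}{6731218} \approx 0.17211$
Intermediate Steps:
$\frac{78}{471} + \frac{\left(-279\right) \frac{1}{o}}{-194} = \frac{78}{471} + \frac{\left(-279\right) \frac{1}{221}}{-194} = 78 \cdot \frac{1}{471} + \left(-279\right) \frac{1}{221} \left(- \frac{1}{194}\right) = \frac{26}{157} - - \frac{279}{42874} = \frac{26}{157} + \frac{279}{42874} = \frac{1158527}{6731218}$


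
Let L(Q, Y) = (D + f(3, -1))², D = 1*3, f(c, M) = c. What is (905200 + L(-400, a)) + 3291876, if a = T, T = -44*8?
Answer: 4197112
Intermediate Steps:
D = 3
T = -352
a = -352
L(Q, Y) = 36 (L(Q, Y) = (3 + 3)² = 6² = 36)
(905200 + L(-400, a)) + 3291876 = (905200 + 36) + 3291876 = 905236 + 3291876 = 4197112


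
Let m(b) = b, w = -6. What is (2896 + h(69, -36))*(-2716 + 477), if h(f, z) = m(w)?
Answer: -6470710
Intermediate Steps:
h(f, z) = -6
(2896 + h(69, -36))*(-2716 + 477) = (2896 - 6)*(-2716 + 477) = 2890*(-2239) = -6470710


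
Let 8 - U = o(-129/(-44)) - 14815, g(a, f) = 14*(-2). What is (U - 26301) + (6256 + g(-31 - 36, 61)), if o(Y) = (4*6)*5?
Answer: -5370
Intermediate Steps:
o(Y) = 120 (o(Y) = 24*5 = 120)
g(a, f) = -28
U = 14703 (U = 8 - (120 - 14815) = 8 - 1*(-14695) = 8 + 14695 = 14703)
(U - 26301) + (6256 + g(-31 - 36, 61)) = (14703 - 26301) + (6256 - 28) = -11598 + 6228 = -5370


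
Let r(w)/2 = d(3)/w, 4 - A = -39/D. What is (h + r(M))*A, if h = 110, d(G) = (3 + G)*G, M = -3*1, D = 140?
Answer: 4193/10 ≈ 419.30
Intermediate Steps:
A = 599/140 (A = 4 - (-39)/140 = 4 - 1*(-39/140) = 4 + 39/140 = 599/140 ≈ 4.2786)
M = -3
d(G) = G*(3 + G)
r(w) = 36/w (r(w) = 2*((3*(3 + 3))/w) = 2*((3*6)/w) = 2*(18/w) = 36/w)
(h + r(M))*A = (110 + 36/(-3))*(599/140) = (110 + 36*(-⅓))*(599/140) = (110 - 12)*(599/140) = 98*(599/140) = 4193/10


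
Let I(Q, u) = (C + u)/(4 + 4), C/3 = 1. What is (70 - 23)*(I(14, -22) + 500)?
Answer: 187107/8 ≈ 23388.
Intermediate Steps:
C = 3 (C = 3*1 = 3)
I(Q, u) = 3/8 + u/8 (I(Q, u) = (3 + u)/(4 + 4) = (3 + u)/8 = (3 + u)*(1/8) = 3/8 + u/8)
(70 - 23)*(I(14, -22) + 500) = (70 - 23)*((3/8 + (1/8)*(-22)) + 500) = 47*((3/8 - 11/4) + 500) = 47*(-19/8 + 500) = 47*(3981/8) = 187107/8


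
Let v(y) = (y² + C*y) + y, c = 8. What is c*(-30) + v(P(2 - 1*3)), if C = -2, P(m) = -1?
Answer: -238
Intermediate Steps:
v(y) = y² - y (v(y) = (y² - 2*y) + y = y² - y)
c*(-30) + v(P(2 - 1*3)) = 8*(-30) - (-1 - 1) = -240 - 1*(-2) = -240 + 2 = -238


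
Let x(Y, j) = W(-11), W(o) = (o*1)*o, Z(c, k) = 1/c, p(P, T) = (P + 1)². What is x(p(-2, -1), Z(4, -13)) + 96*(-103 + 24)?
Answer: -7463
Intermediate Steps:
p(P, T) = (1 + P)²
W(o) = o² (W(o) = o*o = o²)
x(Y, j) = 121 (x(Y, j) = (-11)² = 121)
x(p(-2, -1), Z(4, -13)) + 96*(-103 + 24) = 121 + 96*(-103 + 24) = 121 + 96*(-79) = 121 - 7584 = -7463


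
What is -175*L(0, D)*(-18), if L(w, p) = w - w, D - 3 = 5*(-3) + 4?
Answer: 0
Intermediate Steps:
D = -8 (D = 3 + (5*(-3) + 4) = 3 + (-15 + 4) = 3 - 11 = -8)
L(w, p) = 0
-175*L(0, D)*(-18) = -0*(-18) = -175*0 = 0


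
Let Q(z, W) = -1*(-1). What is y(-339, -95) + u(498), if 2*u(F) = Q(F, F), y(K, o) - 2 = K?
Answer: -673/2 ≈ -336.50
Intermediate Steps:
y(K, o) = 2 + K
Q(z, W) = 1
u(F) = ½ (u(F) = (½)*1 = ½)
y(-339, -95) + u(498) = (2 - 339) + ½ = -337 + ½ = -673/2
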